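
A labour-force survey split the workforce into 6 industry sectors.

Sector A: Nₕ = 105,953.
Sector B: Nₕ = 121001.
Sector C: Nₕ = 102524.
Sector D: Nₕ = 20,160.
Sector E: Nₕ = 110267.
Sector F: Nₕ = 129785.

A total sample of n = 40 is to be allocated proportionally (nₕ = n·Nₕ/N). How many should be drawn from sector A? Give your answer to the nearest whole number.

N = 105953 + 121001 + 102524 + 20160 + 110267 + 129785 = 589690.
n_A = 40·105953/589690 = 7.187... → 7.

7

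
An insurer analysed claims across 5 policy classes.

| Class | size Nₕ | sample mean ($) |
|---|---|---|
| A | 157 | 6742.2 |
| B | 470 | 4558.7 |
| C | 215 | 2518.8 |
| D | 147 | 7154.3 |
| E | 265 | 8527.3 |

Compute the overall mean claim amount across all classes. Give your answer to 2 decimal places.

x̄_st = (Σ Nₕx̄ₕ) / (Σ Nₕ) = (157·6742.2 + 470·4558.7 + 215·2518.8 + 147·7154.3 + 265·8527.3) / 1254
= 7054073 / 1254 = 5625.2576... → 5625.26.

5625.26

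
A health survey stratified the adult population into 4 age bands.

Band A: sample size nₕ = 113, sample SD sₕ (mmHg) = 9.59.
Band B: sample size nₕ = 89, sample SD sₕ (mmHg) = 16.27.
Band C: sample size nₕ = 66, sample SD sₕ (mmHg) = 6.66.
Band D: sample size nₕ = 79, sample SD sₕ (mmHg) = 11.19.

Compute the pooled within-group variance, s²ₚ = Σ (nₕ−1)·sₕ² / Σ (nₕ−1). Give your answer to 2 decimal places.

134.83

A: (113−1)·9.59² = 112·91.9681 = 10300.4272
B: (89−1)·16.27² = 88·264.7129 = 23294.7352
C: (66−1)·6.66² = 65·44.3556 = 2883.114
D: (79−1)·11.19² = 78·125.2161 = 9766.8558
Numerator = 46245.1322; denominator = Σ(nₕ−1) = 343.
s²ₚ = 46245.1322/343 = 134.8255... → 134.83.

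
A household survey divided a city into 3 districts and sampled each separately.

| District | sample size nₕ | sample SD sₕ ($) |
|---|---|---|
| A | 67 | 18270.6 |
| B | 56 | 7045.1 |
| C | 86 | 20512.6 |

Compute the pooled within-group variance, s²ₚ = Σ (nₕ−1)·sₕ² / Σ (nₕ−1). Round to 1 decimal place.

Degrees of freedom: 66 + 55 + 85 = 206.
Σ(nₕ−1)sₕ² = 66·333814824.36 + 55·49633434.01 + 85·420766758.76 = 60526791772.91.
s²ₚ = 60526791772.91 / 206 = 293819377.538... → 293819377.5.

293819377.5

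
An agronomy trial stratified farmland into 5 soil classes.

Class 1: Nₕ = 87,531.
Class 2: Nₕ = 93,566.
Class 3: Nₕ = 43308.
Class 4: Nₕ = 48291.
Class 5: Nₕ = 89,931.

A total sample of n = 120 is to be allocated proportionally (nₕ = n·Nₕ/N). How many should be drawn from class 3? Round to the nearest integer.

14

Share of class 3 = 43308/362627 = 0.11943.
Allocate 120 × 0.11943 = 14.331... → 14.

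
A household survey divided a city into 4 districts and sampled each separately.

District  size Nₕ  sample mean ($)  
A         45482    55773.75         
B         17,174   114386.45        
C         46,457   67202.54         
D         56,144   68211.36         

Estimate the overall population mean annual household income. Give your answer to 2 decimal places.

69303.34

x̄_st = (Σ Nₕx̄ₕ) / (Σ Nₕ) = (45482·55773.75 + 17174·114386.45 + 46457·67202.54 + 56144·68211.36) / 165257
= 11452861586.42 / 165257 = 69303.3371... → 69303.34.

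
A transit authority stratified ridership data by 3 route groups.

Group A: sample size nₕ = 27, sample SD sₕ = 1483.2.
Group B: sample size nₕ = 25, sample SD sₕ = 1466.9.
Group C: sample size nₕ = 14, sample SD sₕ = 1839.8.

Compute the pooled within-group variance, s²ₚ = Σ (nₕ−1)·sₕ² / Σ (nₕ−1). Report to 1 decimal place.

A: (27−1)·1483.2² = 26·2199882.24 = 57196938.24
B: (25−1)·1466.9² = 24·2151795.61 = 51643094.64
C: (14−1)·1839.8² = 13·3384864.04 = 44003232.52
Numerator = 152843265.4; denominator = Σ(nₕ−1) = 63.
s²ₚ = 152843265.4/63 = 2426083.578... → 2426083.6.

2426083.6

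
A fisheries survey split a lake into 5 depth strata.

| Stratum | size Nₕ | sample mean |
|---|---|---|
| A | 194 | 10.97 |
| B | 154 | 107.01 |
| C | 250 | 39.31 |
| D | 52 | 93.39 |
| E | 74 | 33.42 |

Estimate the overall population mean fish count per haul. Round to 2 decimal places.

x̄_st = (Σ Nₕx̄ₕ) / (Σ Nₕ) = (194·10.97 + 154·107.01 + 250·39.31 + 52·93.39 + 74·33.42) / 724
= 35764.58 / 724 = 49.3986... → 49.40.

49.40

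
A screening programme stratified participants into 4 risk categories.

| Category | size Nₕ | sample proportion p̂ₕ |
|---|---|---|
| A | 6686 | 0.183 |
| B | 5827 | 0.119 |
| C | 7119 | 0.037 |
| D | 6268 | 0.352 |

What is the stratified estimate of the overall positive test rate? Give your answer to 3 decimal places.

0.169

N = 6686 + 5827 + 7119 + 6268 = 25900.
Overall proportion = Σ (Nₕ/N)·p̂ₕ.
Σ Nₕp̂ₕ = 1223.538 + 693.413 + 263.403 + 2206.336 = 4386.69.
4386.69 / 25900 = 0.16937... → 0.169.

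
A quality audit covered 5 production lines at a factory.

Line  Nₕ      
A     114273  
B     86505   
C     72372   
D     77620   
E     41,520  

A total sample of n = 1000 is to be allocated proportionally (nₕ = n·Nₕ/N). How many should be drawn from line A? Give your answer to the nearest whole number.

Share of line A = 114273/392290 = 0.29130.
Allocate 1000 × 0.29130 = 291.297... → 291.

291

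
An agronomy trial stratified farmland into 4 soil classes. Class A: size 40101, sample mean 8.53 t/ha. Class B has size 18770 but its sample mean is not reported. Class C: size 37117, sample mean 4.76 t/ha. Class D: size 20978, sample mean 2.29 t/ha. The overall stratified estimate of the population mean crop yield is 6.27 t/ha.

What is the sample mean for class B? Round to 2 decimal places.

Σ Nₕx̄ₕ = N·μ, so 18770·x̄_B = 116966·6.27 − (40101·8.53 + 37117·4.76 + 20978·2.29).
= 733376.82 − 566778.07 = 166598.75.
x̄_B = 166598.75 / 18770 = 8.8758... → 8.88.

8.88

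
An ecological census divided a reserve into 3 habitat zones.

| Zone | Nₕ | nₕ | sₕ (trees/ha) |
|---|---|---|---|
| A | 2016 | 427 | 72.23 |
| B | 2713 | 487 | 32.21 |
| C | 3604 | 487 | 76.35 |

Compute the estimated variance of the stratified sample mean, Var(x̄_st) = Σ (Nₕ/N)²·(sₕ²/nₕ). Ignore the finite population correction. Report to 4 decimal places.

3.1800

N = 8333. Term for each stratum: Wₕ²sₕ²/nₕ.
Var(x̄_st) = 0.7151311 + 0.2258132 + 2.2390094 = 3.1799537 → 3.1800.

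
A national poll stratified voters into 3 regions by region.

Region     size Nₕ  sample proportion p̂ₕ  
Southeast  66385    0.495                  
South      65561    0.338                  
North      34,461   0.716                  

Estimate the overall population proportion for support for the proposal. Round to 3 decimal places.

0.479

Wₕ = Nₕ/N with N = 166407: 0.3989, 0.3940, 0.2071.
p̂_st = 0.3989·0.495 + 0.3940·0.338 + 0.2071·0.716 ≈ 0.47891... → 0.479.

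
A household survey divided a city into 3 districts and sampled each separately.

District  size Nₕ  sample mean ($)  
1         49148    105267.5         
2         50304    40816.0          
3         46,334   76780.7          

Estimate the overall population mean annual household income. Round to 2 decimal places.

N = 49148 + 50304 + 46334 = 145786.
Weight each subgroup mean by Nₕ/N and sum.
Σ Nₕx̄ₕ = 49148·105267.5 + 50304·40816.0 + 46334·76780.7 = 5173687090 + 2053208064 + 3557556953.8 = 10784452107.8.
Divide by N: 10784452107.8 / 145786 = 73974.5388... → 73974.54.

73974.54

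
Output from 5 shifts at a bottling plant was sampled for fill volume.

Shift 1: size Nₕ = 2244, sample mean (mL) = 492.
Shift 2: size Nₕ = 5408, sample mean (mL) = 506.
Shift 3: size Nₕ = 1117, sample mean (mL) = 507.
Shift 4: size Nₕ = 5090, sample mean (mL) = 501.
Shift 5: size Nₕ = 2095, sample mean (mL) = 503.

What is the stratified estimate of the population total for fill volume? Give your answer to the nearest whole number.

8010690

1: 2244·492 = 1104048
2: 5408·506 = 2736448
3: 1117·507 = 566319
4: 5090·501 = 2550090
5: 2095·503 = 1053785
τ̂ = Σ Nₕx̄ₕ = 8010690.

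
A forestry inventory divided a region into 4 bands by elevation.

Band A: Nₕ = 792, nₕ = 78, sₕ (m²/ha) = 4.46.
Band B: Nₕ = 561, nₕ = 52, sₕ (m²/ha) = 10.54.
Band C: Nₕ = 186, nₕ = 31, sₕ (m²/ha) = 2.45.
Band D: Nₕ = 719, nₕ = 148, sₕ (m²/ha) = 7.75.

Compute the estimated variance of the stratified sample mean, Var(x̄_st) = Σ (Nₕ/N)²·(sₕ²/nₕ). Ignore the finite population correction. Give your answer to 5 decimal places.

0.20571

N = 2258; Wₕ = Nₕ/N.
band A: (792/2258)²·4.46²/78 = 0.03137456
band B: (561/2258)²·10.54²/52 = 0.13187295
band C: (186/2258)²·2.45²/31 = 0.00131386
band D: (719/2258)²·7.75²/148 = 0.04114827
Sum = 0.20570964 → 0.20571.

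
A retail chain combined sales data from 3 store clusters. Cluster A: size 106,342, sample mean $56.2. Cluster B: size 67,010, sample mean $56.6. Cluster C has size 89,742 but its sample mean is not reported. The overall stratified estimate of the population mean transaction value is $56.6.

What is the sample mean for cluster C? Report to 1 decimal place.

57.1

Σ Nₕx̄ₕ = N·μ, so 89742·x̄_C = 263094·56.6 − (106342·56.2 + 67010·56.6).
= 14891120.4 − 9769186.4 = 5121934.
x̄_C = 5121934 / 89742 = 57.074... → 57.1.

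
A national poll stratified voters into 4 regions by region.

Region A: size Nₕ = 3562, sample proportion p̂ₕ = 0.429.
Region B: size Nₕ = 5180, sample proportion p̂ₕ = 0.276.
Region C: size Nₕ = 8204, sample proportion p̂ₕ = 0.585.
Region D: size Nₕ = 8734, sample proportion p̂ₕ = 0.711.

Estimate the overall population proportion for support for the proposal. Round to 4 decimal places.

N = 3562 + 5180 + 8204 + 8734 = 25680.
Overall proportion = Σ (Nₕ/N)·p̂ₕ.
Σ Nₕp̂ₕ = 1528.098 + 1429.68 + 4799.34 + 6209.874 = 13966.992.
13966.992 / 25680 = 0.543886... → 0.5439.

0.5439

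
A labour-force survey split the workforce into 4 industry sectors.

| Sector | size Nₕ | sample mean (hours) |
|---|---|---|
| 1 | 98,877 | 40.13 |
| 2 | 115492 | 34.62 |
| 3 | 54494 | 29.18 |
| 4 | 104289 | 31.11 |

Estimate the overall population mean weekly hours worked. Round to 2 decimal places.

N = 98877 + 115492 + 54494 + 104289 = 373152.
Weight each subgroup mean by Nₕ/N and sum.
Σ Nₕx̄ₕ = 98877·40.13 + 115492·34.62 + 54494·29.18 + 104289·31.11 = 3967934.01 + 3998333.04 + 1590134.92 + 3244430.79 = 12800832.76.
Divide by N: 12800832.76 / 373152 = 34.3046... → 34.30.

34.30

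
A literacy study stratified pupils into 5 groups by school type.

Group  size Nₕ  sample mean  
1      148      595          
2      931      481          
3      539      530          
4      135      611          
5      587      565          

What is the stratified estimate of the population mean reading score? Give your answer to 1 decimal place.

528.1

N = 148 + 931 + 539 + 135 + 587 = 2340.
Weight each subgroup mean by Nₕ/N and sum.
Σ Nₕx̄ₕ = 148·595 + 931·481 + 539·530 + 135·611 + 587·565 = 88060 + 447811 + 285670 + 82485 + 331655 = 1235681.
Divide by N: 1235681 / 2340 = 528.069... → 528.1.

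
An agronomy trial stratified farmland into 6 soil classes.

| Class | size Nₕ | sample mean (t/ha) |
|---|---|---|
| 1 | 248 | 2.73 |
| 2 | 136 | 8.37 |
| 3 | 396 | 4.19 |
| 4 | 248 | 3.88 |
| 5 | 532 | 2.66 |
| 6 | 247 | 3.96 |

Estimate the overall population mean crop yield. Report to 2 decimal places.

3.78

N = 248 + 136 + 396 + 248 + 532 + 247 = 1807.
Weight each subgroup mean by Nₕ/N and sum.
Σ Nₕx̄ₕ = 248·2.73 + 136·8.37 + 396·4.19 + 248·3.88 + 532·2.66 + 247·3.96 = 677.04 + 1138.32 + 1659.24 + 962.24 + 1415.12 + 978.12 = 6830.08.
Divide by N: 6830.08 / 1807 = 3.7798... → 3.78.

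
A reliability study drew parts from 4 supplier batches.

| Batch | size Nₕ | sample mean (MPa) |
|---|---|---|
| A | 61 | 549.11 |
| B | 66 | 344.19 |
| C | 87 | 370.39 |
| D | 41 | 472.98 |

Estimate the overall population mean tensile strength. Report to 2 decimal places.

x̄_st = (Σ Nₕx̄ₕ) / (Σ Nₕ) = (61·549.11 + 66·344.19 + 87·370.39 + 41·472.98) / 255
= 107828.36 / 255 = 422.8563... → 422.86.

422.86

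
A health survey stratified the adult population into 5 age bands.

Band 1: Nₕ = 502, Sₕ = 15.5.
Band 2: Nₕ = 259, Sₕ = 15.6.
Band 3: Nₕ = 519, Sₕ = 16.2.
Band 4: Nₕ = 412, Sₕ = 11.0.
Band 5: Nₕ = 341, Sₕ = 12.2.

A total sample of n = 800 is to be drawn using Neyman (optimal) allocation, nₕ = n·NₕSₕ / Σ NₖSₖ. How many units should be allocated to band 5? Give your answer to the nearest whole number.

Σ NₕSₕ = 502·15.5 + 259·15.6 + 519·16.2 + 412·11.0 + 341·12.2 = 28921.4.
Share for 5: 4160.2/28921.4 = 0.14385.
n_5 = 800 × 0.14385 = 115.076... → 115.

115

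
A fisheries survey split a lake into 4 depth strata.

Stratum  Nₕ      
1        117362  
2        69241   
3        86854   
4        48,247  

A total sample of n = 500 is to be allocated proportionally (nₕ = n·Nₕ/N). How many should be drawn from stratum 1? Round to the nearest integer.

182

N = 117362 + 69241 + 86854 + 48247 = 321704.
n_1 = 500·117362/321704 = 182.407... → 182.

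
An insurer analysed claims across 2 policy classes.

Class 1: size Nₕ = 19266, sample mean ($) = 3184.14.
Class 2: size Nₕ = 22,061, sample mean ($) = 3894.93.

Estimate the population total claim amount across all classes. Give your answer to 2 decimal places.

147271691.97

1: 19266·3184.14 = 61345641.24
2: 22061·3894.93 = 85926050.73
τ̂ = Σ Nₕx̄ₕ = 147271691.97.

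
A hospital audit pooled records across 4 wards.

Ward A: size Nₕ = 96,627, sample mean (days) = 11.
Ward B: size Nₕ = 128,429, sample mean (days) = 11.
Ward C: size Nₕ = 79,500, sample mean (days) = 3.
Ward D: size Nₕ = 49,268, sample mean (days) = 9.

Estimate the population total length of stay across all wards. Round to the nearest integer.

Estimate total by summing Nₕ·x̄ₕ over strata.
96627·11 + 128429·11 + 79500·3 + 49268·9 = 1062897 + 1412719 + 238500 + 443412 = 3157528.

3157528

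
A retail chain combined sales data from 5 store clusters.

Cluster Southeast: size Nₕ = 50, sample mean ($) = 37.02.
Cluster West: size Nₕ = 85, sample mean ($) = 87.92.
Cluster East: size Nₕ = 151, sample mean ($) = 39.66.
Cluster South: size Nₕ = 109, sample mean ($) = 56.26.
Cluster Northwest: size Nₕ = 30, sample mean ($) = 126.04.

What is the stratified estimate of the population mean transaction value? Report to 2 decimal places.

N = 50 + 85 + 151 + 109 + 30 = 425.
The stratified mean weights each stratum mean by its population share Nₕ/N.
Σ Nₕx̄ₕ = 50·37.02 + 85·87.92 + 151·39.66 + 109·56.26 + 30·126.04 = 1851 + 7473.2 + 5988.66 + 6132.34 + 3781.2 = 25226.4.
Divide by N: 25226.4 / 425 = 59.3562... → 59.36.

59.36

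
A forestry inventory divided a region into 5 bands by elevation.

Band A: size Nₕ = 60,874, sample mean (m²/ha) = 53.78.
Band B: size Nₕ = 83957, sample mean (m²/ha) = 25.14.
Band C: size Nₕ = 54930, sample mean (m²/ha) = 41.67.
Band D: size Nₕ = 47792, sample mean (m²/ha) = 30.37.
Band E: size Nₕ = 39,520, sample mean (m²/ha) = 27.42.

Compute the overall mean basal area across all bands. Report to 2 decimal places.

N = 287073; weights Wₕ = Nₕ/N = (0.2121, 0.2925, 0.1913, 0.1665, 0.1377).
x̄_st = Σ Wₕ·x̄ₕ = 0.2121·53.78 + 0.2925·25.14 + 0.1913·41.67 + 0.1665·30.37 + 0.1377·27.42 ≈ 35.5606...
→ 35.56.

35.56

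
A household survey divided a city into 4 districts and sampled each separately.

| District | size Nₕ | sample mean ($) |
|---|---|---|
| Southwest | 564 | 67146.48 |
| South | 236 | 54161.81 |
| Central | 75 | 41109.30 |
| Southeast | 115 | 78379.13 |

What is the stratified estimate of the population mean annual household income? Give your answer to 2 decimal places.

N = 990; weights Wₕ = Nₕ/N = (0.5697, 0.2384, 0.0758, 0.1162).
x̄_st = Σ Wₕ·x̄ₕ = 0.5697·67146.48 + 0.2384·54161.81 + 0.0758·41109.30 + 0.1162·78379.13 ≈ 63383.4337...
→ 63383.43.

63383.43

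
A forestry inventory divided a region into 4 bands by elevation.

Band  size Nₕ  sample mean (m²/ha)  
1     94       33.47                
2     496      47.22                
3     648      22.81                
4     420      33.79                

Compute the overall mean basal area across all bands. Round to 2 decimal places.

33.50

N = 94 + 496 + 648 + 420 = 1658.
Weight each subgroup mean by Nₕ/N and sum.
Σ Nₕx̄ₕ = 94·33.47 + 496·47.22 + 648·22.81 + 420·33.79 = 3146.18 + 23421.12 + 14780.88 + 14191.8 = 55539.98.
Divide by N: 55539.98 / 1658 = 33.4982... → 33.50.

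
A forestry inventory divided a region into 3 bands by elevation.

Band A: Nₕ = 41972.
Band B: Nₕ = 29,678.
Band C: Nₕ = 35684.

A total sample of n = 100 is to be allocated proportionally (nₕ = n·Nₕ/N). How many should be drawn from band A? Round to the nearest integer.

39

N = 41972 + 29678 + 35684 = 107334.
n_A = 100·41972/107334 = 39.104... → 39.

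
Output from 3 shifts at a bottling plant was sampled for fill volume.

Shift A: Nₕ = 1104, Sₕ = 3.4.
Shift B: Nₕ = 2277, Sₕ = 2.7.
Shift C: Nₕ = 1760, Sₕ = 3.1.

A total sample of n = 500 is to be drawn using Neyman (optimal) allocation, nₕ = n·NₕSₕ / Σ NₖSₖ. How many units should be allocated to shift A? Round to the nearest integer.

A: NₕSₕ = 1104·3.4 = 3753.6
B: NₕSₕ = 2277·2.7 = 6147.9
C: NₕSₕ = 1760·3.1 = 5456
Σ NₕSₕ = 15357.5.
n_A = 500·3753.6/15357.5 = 122.207... → 122.

122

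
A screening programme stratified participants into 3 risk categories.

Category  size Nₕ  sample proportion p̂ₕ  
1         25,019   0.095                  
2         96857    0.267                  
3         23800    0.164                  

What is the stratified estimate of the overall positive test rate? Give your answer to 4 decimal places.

0.2206

Wₕ = Nₕ/N with N = 145676: 0.1717, 0.6649, 0.1634.
p̂_st = 0.1717·0.095 + 0.6649·0.267 + 0.1634·0.164 ≈ 0.220632... → 0.2206.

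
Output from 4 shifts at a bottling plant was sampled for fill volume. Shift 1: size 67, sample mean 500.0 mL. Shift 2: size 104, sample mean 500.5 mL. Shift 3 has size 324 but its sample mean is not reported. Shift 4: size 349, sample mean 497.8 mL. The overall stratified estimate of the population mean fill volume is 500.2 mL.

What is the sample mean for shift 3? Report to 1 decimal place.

N = 67 + 104 + 324 + 349 = 844.
Overall total = μ·N = 500.2·844 = 422168.8.
Subtract the known strata: 67·500.0 + 104·500.5 + 349·497.8 = 259284.2.
Remaining total for shift 3: 422168.8 − 259284.2 = 162884.6.
Divide by its size: 162884.6 / 324 = 502.730... → 502.7.

502.7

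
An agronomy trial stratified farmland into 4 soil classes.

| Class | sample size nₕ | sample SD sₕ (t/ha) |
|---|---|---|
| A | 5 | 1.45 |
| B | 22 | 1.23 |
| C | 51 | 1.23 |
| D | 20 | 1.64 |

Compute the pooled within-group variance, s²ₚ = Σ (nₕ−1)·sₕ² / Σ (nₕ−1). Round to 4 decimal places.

1.7758

A: (5−1)·1.45² = 4·2.1025 = 8.41
B: (22−1)·1.23² = 21·1.5129 = 31.7709
C: (51−1)·1.23² = 50·1.5129 = 75.645
D: (20−1)·1.64² = 19·2.6896 = 51.1024
Numerator = 166.9283; denominator = Σ(nₕ−1) = 94.
s²ₚ = 166.9283/94 = 1.775833... → 1.7758.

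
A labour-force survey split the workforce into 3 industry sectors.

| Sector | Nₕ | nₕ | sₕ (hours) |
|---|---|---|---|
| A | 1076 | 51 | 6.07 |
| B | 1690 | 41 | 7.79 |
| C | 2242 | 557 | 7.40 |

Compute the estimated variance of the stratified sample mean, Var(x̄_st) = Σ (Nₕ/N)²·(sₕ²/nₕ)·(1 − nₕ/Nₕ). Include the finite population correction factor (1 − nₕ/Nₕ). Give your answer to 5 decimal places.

N = 5008. Term for each stratum: Wₕ²sₕ²/nₕ·(1−nₕ/Nₕ).
Var(x̄_st) = 0.03176982 + 0.16446359 + 0.01480864 = 0.21104205 → 0.21104.

0.21104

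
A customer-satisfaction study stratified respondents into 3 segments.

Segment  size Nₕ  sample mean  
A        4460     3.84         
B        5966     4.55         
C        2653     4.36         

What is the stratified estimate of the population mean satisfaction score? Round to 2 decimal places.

4.27

N = 4460 + 5966 + 2653 = 13079.
Overall mean = Σ (Nₕ/N)·x̄ₕ — weight by population share, not a simple average.
Σ Nₕx̄ₕ = 4460·3.84 + 5966·4.55 + 2653·4.36 = 17126.4 + 27145.3 + 11567.08 = 55838.78.
Divide by N: 55838.78 / 13079 = 4.2693... → 4.27.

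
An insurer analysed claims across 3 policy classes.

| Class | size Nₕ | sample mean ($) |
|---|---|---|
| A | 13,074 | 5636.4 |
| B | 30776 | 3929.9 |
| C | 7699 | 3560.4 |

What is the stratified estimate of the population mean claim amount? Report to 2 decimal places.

N = 13074 + 30776 + 7699 = 51549.
Overall mean = Σ (Nₕ/N)·x̄ₕ — weight by population share, not a simple average.
Σ Nₕx̄ₕ = 13074·5636.4 + 30776·3929.9 + 7699·3560.4 = 73690293.6 + 120946602.4 + 27411519.6 = 222048415.6.
Divide by N: 222048415.6 / 51549 = 4307.5213... → 4307.52.

4307.52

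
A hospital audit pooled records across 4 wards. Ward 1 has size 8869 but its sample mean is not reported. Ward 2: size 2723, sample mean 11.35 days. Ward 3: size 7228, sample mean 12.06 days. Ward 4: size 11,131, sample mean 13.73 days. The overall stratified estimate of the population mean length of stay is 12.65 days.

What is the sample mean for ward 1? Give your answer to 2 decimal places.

12.17

Σ Nₕx̄ₕ = N·μ, so 8869·x̄_1 = 29951·12.65 − (2723·11.35 + 7228·12.06 + 11131·13.73).
= 378880.15 − 270904.36 = 107975.79.
x̄_1 = 107975.79 / 8869 = 12.1745... → 12.17.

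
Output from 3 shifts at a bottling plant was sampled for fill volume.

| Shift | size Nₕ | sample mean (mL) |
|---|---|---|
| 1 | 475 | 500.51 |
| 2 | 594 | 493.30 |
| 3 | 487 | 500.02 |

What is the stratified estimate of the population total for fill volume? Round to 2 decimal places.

774272.19

Population total = Σ Nₕ·x̄ₕ (each stratum's size times its mean).
475·500.51 + 594·493.30 + 487·500.02 = 237742.25 + 293020.2 + 243509.74 = 774272.19.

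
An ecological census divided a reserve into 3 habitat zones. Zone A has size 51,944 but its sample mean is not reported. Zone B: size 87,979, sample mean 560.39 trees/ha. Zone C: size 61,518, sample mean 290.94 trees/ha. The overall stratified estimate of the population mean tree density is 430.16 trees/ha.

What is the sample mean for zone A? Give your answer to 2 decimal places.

374.47

Σ Nₕx̄ₕ = N·μ, so 51944·x̄_A = 201441·430.16 − (87979·560.39 + 61518·290.94).
= 86651860.56 − 67200598.73 = 19451261.83.
x̄_A = 19451261.83 / 51944 = 374.4660... → 374.47.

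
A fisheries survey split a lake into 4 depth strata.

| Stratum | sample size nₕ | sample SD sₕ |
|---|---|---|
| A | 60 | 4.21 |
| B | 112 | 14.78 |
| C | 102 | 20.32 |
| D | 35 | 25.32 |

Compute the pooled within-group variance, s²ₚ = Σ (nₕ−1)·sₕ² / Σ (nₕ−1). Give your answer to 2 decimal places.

291.13

A: (60−1)·4.21² = 59·17.7241 = 1045.7219
B: (112−1)·14.78² = 111·218.4484 = 24247.7724
C: (102−1)·20.32² = 101·412.9024 = 41703.1424
D: (35−1)·25.32² = 34·641.1024 = 21797.4816
Numerator = 88794.1183; denominator = Σ(nₕ−1) = 305.
s²ₚ = 88794.1183/305 = 291.1283... → 291.13.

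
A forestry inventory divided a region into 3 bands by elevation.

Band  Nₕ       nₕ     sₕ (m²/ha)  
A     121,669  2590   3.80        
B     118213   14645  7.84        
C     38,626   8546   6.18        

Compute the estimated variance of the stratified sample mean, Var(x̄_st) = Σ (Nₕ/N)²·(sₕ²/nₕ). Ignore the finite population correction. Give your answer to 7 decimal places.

N = 278508; Wₕ = Nₕ/N.
band A: (121669/278508)²·3.80²/2590 = 0.0010640253
band B: (118213/278508)²·7.84²/14645 = 0.0007561325
band C: (38626/278508)²·6.18²/8546 = 0.0000859604
Sum = 0.0019061181 → 0.0019061.

0.0019061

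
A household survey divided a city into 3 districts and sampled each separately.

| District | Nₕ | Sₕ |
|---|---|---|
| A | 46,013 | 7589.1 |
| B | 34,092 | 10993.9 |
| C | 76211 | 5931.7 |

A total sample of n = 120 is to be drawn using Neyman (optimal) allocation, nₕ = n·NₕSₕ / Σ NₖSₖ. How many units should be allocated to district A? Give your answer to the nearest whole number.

Σ NₕSₕ = 46013·7589.1 + 34092·10993.9 + 76211·5931.7 = 1176062085.8.
Share for A: 349197258.3/1176062085.8 = 0.29692.
n_A = 120 × 0.29692 = 35.630... → 36.

36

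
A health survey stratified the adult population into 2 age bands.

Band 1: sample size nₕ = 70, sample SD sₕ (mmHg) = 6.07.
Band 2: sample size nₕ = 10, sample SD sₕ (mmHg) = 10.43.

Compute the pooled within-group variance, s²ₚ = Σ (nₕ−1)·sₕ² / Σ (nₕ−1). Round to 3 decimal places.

Degrees of freedom: 69 + 9 = 78.
Σ(nₕ−1)sₕ² = 69·36.8449 + 9·108.7849 = 3521.3622.
s²ₚ = 3521.3622 / 78 = 45.14567... → 45.146.

45.146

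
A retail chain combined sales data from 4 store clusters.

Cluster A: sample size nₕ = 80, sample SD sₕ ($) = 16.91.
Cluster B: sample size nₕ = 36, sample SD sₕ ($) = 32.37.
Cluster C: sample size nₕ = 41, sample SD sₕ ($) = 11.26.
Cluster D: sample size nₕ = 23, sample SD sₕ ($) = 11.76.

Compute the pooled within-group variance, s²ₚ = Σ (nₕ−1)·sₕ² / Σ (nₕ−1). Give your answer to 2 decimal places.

Degrees of freedom: 79 + 35 + 40 + 22 = 176.
Σ(nₕ−1)sₕ² = 79·285.9481 + 35·1047.8169 + 40·126.7876 + 22·138.2976 = 67377.5426.
s²ₚ = 67377.5426 / 176 = 382.8269... → 382.83.

382.83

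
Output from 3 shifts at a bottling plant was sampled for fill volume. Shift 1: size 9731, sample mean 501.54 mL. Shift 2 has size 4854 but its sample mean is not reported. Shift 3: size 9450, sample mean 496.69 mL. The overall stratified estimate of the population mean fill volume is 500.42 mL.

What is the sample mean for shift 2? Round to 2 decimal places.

505.44

Σ Nₕx̄ₕ = N·μ, so 4854·x̄_2 = 24035·500.42 − (9731·501.54 + 9450·496.69).
= 12027594.7 − 9574206.24 = 2453388.46.
x̄_2 = 2453388.46 / 4854 = 505.4364... → 505.44.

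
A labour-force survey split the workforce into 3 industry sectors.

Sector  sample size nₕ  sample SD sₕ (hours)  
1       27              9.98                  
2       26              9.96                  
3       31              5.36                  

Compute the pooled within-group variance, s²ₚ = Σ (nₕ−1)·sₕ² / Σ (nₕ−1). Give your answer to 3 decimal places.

73.229

Degrees of freedom: 26 + 25 + 30 = 81.
Σ(nₕ−1)sₕ² = 26·99.6004 + 25·99.2016 + 30·28.7296 = 5931.5384.
s²ₚ = 5931.5384 / 81 = 73.22887... → 73.229.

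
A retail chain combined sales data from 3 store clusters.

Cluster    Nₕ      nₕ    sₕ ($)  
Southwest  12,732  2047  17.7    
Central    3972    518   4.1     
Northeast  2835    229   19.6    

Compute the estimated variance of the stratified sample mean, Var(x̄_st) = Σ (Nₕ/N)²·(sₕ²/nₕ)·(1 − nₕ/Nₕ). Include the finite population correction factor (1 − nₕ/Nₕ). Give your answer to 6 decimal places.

N = 19539. Term for each stratum: Wₕ²sₕ²/nₕ·(1−nₕ/Nₕ).
Var(x̄_st) = 0.054537494 + 0.001166178 + 0.032463809 = 0.088167481 → 0.088167.

0.088167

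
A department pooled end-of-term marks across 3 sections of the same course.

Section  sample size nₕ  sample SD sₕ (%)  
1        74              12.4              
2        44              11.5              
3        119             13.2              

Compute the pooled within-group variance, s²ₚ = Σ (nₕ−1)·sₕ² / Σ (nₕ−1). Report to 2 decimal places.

160.13

Degrees of freedom: 73 + 43 + 118 = 234.
Σ(nₕ−1)sₕ² = 73·153.76 + 43·132.25 + 118·174.24 = 37471.55.
s²ₚ = 37471.55 / 234 = 160.1348... → 160.13.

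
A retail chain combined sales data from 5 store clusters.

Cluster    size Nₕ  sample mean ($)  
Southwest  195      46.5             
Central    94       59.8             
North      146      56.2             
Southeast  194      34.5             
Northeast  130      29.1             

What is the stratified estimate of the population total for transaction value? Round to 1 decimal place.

33369.9

Population total = Σ Nₕ·x̄ₕ (each stratum's size times its mean).
195·46.5 + 94·59.8 + 146·56.2 + 194·34.5 + 130·29.1 = 9067.5 + 5621.2 + 8205.2 + 6693 + 3783 = 33369.9.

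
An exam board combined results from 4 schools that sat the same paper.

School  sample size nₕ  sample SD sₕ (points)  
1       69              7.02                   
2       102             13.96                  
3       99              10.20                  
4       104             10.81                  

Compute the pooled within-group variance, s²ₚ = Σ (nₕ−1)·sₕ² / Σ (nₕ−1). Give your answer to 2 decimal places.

Degrees of freedom: 68 + 101 + 98 + 103 = 370.
Σ(nₕ−1)sₕ² = 68·49.2804 + 101·194.8816 + 98·104.04 + 103·116.8561 = 45266.2071.
s²ₚ = 45266.2071 / 370 = 122.3411... → 122.34.

122.34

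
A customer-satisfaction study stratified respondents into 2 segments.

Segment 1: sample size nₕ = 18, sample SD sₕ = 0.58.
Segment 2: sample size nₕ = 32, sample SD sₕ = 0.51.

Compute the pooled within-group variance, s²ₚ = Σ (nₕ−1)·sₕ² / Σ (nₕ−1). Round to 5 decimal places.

1: (18−1)·0.58² = 17·0.3364 = 5.7188
2: (32−1)·0.51² = 31·0.2601 = 8.0631
Numerator = 13.7819; denominator = Σ(nₕ−1) = 48.
s²ₚ = 13.7819/48 = 0.2871229... → 0.28712.

0.28712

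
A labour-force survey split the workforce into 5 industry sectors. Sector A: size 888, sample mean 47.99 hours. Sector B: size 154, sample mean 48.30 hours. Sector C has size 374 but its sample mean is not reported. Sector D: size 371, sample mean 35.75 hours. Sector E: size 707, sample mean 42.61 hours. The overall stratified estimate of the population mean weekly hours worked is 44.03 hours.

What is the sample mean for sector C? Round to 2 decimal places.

43.77

Σ Nₕx̄ₕ = N·μ, so 374·x̄_C = 2494·44.03 − (888·47.99 + 154·48.30 + 371·35.75 + 707·42.61).
= 109810.82 − 93441.84 = 16368.98.
x̄_C = 16368.98 / 374 = 43.7673... → 43.77.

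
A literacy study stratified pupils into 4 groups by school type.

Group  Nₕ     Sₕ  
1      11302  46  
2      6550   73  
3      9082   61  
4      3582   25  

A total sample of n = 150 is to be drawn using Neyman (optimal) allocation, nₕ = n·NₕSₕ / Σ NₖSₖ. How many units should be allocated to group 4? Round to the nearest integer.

8

1: NₕSₕ = 11302·46 = 519892
2: NₕSₕ = 6550·73 = 478150
3: NₕSₕ = 9082·61 = 554002
4: NₕSₕ = 3582·25 = 89550
Σ NₕSₕ = 1641594.
n_4 = 150·89550/1641594 = 8.183... → 8.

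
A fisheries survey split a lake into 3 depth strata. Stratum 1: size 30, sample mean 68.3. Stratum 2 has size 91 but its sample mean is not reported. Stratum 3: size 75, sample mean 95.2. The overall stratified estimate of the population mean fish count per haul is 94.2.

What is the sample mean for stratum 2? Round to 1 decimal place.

N = 30 + 91 + 75 = 196.
Overall total = μ·N = 94.2·196 = 18463.2.
Subtract the known strata: 30·68.3 + 75·95.2 = 9189.
Remaining total for stratum 2: 18463.2 − 9189 = 9274.2.
Divide by its size: 9274.2 / 91 = 101.914... → 101.9.

101.9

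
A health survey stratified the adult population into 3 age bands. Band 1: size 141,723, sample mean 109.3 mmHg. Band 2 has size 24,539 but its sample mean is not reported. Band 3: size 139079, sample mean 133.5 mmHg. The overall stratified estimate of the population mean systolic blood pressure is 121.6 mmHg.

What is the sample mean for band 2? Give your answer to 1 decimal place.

Σ Nₕx̄ₕ = N·μ, so 24539·x̄_2 = 305341·121.6 − (141723·109.3 + 139079·133.5).
= 37129465.6 − 34057370.4 = 3072095.2.
x̄_2 = 3072095.2 / 24539 = 125.192... → 125.2.

125.2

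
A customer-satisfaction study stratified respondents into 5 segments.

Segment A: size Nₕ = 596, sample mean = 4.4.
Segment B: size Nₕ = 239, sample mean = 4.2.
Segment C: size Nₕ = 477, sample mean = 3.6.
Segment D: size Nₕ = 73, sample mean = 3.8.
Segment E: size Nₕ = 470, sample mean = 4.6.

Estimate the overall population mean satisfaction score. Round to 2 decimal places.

N = 596 + 239 + 477 + 73 + 470 = 1855.
The stratified mean weights each stratum mean by its population share Nₕ/N.
Σ Nₕx̄ₕ = 596·4.4 + 239·4.2 + 477·3.6 + 73·3.8 + 470·4.6 = 2622.4 + 1003.8 + 1717.2 + 277.4 + 2162 = 7782.8.
Divide by N: 7782.8 / 1855 = 4.1956... → 4.20.

4.20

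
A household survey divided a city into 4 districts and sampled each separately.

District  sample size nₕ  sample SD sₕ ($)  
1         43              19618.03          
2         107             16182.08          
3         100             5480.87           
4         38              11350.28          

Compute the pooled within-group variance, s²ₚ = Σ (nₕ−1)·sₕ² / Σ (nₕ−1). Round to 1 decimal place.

181909046.4

Degrees of freedom: 42 + 106 + 99 + 37 = 284.
Σ(nₕ−1)sₕ² = 42·384867101.0809 + 106·261859713.1264 + 99·30039935.9569 + 37·128828856.0784 = 51662169171.4301.
s²ₚ = 51662169171.4301 / 284 = 181909046.378... → 181909046.4.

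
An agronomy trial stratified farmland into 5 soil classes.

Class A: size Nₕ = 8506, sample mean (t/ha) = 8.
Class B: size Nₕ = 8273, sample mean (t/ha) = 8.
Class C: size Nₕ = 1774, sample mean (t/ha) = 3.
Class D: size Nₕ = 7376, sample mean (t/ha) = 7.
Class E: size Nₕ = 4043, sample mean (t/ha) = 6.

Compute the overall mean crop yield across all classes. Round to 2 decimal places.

7.19

N = 8506 + 8273 + 1774 + 7376 + 4043 = 29972.
The stratified mean weights each stratum mean by its population share Nₕ/N.
Σ Nₕx̄ₕ = 8506·8 + 8273·8 + 1774·3 + 7376·7 + 4043·6 = 68048 + 66184 + 5322 + 51632 + 24258 = 215444.
Divide by N: 215444 / 29972 = 7.1882... → 7.19.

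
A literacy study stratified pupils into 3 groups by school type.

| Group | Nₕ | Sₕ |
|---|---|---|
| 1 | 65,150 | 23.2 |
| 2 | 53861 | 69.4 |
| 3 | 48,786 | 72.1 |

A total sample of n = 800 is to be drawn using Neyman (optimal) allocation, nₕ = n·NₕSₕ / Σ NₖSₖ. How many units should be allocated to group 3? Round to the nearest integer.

Σ NₕSₕ = 65150·23.2 + 53861·69.4 + 48786·72.1 = 8766904.
Share for 3: 3517470.6/8766904 = 0.40122.
n_3 = 800 × 0.40122 = 320.977... → 321.

321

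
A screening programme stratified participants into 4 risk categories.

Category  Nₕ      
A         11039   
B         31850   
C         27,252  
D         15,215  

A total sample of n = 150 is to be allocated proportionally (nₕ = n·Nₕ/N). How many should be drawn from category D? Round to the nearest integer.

Share of category D = 15215/85356 = 0.17825.
Allocate 150 × 0.17825 = 26.738... → 27.

27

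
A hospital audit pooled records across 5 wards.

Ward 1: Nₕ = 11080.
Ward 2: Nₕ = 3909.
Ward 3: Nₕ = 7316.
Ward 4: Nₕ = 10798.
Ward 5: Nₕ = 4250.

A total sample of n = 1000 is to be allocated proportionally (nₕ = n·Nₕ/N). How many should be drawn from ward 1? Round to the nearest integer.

N = 11080 + 3909 + 7316 + 10798 + 4250 = 37353.
n_1 = 1000·11080/37353 = 296.629... → 297.

297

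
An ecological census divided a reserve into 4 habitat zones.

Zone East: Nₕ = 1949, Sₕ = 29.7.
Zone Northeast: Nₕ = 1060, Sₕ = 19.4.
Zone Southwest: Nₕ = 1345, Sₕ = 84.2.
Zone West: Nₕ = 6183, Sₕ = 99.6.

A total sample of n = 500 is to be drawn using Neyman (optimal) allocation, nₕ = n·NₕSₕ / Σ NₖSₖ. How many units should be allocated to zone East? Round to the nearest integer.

Σ NₕSₕ = 1949·29.7 + 1060·19.4 + 1345·84.2 + 6183·99.6 = 807525.1.
Share for East: 57885.3/807525.1 = 0.07168.
n_East = 500 × 0.07168 = 35.841... → 36.

36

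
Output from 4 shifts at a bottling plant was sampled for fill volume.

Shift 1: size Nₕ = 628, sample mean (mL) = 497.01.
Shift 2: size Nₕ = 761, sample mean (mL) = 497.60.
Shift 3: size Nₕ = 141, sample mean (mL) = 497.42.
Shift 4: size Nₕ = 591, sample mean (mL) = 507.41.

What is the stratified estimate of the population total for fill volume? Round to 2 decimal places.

1060811.41

1: 628·497.01 = 312122.28
2: 761·497.60 = 378673.6
3: 141·497.42 = 70136.22
4: 591·507.41 = 299879.31
τ̂ = Σ Nₕx̄ₕ = 1060811.41.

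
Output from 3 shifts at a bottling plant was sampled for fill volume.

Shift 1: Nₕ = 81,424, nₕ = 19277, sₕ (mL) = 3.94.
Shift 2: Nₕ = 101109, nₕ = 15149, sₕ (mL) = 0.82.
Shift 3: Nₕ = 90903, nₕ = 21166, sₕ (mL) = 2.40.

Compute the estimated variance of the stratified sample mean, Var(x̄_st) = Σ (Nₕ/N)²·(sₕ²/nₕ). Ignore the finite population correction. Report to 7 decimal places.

N = 273436. Term for each stratum: Wₕ²sₕ²/nₕ.
Var(x̄_st) = 0.0000714079 + 0.0000060689 + 0.0000300766 = 0.0001075535 → 0.0001076.

0.0001076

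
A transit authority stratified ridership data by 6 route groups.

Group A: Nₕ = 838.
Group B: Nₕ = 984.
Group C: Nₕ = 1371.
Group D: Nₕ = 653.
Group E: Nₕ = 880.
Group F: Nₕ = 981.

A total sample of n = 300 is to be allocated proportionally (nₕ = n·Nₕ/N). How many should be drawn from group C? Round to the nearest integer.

N = 838 + 984 + 1371 + 653 + 880 + 981 = 5707.
n_C = 300·1371/5707 = 72.069... → 72.

72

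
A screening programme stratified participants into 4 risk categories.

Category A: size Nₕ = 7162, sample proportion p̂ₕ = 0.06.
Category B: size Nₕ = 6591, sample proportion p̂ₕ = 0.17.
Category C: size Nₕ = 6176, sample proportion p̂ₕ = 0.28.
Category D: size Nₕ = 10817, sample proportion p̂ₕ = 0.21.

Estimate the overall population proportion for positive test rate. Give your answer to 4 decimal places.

Wₕ = Nₕ/N with N = 30746: 0.2329, 0.2144, 0.2009, 0.3518.
p̂_st = 0.2329·0.06 + 0.2144·0.17 + 0.2009·0.28 + 0.3518·0.21 ≈ 0.180545... → 0.1805.

0.1805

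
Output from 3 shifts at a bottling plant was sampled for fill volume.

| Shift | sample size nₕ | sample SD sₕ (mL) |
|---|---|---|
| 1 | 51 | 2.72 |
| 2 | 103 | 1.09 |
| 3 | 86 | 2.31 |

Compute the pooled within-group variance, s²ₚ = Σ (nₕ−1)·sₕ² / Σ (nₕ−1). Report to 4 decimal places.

3.9860

Degrees of freedom: 50 + 102 + 85 = 237.
Σ(nₕ−1)sₕ² = 50·7.3984 + 102·1.1881 + 85·5.3361 = 944.6747.
s²ₚ = 944.6747 / 237 = 3.985969... → 3.9860.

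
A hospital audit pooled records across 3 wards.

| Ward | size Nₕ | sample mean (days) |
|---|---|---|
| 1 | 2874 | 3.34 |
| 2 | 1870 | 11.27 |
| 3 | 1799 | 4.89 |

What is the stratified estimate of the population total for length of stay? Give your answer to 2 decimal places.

1: 2874·3.34 = 9599.16
2: 1870·11.27 = 21074.9
3: 1799·4.89 = 8797.11
τ̂ = Σ Nₕx̄ₕ = 39471.17.

39471.17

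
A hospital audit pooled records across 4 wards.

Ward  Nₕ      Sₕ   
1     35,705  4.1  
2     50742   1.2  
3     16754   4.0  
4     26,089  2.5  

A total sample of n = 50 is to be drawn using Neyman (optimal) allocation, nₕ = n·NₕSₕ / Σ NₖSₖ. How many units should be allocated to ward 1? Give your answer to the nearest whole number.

22

1: NₕSₕ = 35705·4.1 = 146390.5
2: NₕSₕ = 50742·1.2 = 60890.4
3: NₕSₕ = 16754·4.0 = 67016
4: NₕSₕ = 26089·2.5 = 65222.5
Σ NₕSₕ = 339519.4.
n_1 = 50·146390.5/339519.4 = 21.558... → 22.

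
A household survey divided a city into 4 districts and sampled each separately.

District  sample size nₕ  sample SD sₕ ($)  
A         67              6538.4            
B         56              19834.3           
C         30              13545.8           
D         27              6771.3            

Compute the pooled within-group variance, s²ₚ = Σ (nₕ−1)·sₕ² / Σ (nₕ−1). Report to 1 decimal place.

A: (67−1)·6538.4² = 66·42750674.56 = 2821544520.96
B: (56−1)·19834.3² = 55·393399456.49 = 21636970106.95
C: (30−1)·13545.8² = 29·183488697.64 = 5321172231.56
D: (27−1)·6771.3² = 26·45850503.69 = 1192113095.94
Numerator = 30971799955.41; denominator = Σ(nₕ−1) = 176.
s²ₚ = 30971799955.41/176 = 175976136.110... → 175976136.1.

175976136.1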